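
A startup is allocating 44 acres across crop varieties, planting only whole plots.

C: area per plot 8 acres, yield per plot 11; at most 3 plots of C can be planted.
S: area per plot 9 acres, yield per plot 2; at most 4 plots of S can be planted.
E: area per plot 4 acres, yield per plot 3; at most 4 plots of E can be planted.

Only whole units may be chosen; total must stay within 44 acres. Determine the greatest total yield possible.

Take 3×C and 4×E: area 40 ≤ 44, yield 3·11 + 4·3 = 45.
C has the best ratio (11/8) and is taken to its limit of 3; remaining capacity is filled optimally with the others.

45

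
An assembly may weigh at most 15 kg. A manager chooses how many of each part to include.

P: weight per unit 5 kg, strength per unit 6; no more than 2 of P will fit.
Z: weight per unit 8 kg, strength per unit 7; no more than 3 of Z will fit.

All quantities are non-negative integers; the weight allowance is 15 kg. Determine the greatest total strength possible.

This is a bounded integer knapsack.
Take 1×P and 1×Z: weight 13 ≤ 15, strength 1·6 + 1·7 = 13.
No other integer combination yields more.

13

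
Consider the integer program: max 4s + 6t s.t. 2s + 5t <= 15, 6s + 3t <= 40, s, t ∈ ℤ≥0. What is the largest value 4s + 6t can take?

The continuous relaxation peaks at (6.46, 0.417) with value 28.33; rounding to a feasible lattice point costs some objective.
(s,t)=(5,1): 2·5+5·1=15≤15, 6·5+3·1=33≤40, objective 26.
(s,t)=(6,0): 2·6+5·0=12≤15, 6·6+3·0=36≤40, objective 24.
(s,t)=(4,1): 2·4+5·1=13≤15, 6·4+3·1=27≤40, objective 22.
No feasible integer point exceeds 26.

26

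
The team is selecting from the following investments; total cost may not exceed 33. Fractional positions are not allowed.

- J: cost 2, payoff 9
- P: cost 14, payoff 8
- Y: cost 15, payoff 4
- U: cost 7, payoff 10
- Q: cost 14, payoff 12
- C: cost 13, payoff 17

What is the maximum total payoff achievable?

38

J + Q + C: cost 2 + 14 + 13 = 29 ≤ 33, payoff 9 + 12 + 17 = 38.
J + U + C: cost 2 + 7 + 13 = 22 ≤ 33, payoff 9 + 10 + 17 = 36.
J + P + C: cost 2 + 14 + 13 = 29 ≤ 33, payoff 9 + 8 + 17 = 34.
Best is J, Q, and C with total payoff 38.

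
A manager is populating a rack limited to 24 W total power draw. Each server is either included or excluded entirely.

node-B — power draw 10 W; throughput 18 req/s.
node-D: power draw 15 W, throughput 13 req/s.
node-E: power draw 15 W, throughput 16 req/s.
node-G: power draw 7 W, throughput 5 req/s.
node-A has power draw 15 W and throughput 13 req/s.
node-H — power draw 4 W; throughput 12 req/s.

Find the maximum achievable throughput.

Allowing fractional choices, the relaxed optimum would be about 40.7, but servers are indivisible.
node-B + node-H: power draw 10 + 4 = 14 ≤ 24, throughput 18 + 12 = 30.
node-B + node-G + node-H: power draw 10 + 7 + 4 = 21 ≤ 24, throughput 18 + 5 + 12 = 35.
Best is node-B, node-G, and node-H with total throughput 35.

35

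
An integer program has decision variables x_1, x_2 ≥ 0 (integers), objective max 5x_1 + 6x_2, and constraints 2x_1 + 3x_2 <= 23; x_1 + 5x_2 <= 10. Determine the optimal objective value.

(x_1,x_2)=(10,0) is feasible, giving 50.
(x_1,x_2)=(9,0) is feasible, giving 45.
The best lattice point is (10,0), giving 50.

50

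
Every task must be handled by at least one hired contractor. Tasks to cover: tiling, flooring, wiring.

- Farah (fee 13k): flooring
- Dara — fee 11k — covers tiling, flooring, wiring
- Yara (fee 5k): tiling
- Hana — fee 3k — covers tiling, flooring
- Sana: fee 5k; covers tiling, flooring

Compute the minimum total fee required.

Dara alone covers tiling, flooring, wiring — every task.
Total fee: 11.

11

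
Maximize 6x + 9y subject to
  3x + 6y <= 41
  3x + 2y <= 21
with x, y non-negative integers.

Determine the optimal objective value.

(x,y)=(3,5) is feasible, giving 63.
(x,y)=(4,4) is feasible, giving 60.
No feasible integer point exceeds 63.

63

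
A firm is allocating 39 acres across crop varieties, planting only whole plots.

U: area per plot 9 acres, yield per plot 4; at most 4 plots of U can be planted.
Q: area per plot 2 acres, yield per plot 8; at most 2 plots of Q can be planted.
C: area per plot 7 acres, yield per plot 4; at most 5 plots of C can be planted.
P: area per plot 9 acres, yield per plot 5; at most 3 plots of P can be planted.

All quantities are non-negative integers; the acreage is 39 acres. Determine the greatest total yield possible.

36

This is a bounded integer knapsack.
Q has the best ratio (8/2); taking only Q gives at most 2×8 = 16 (stopped by the supply cap of 2).
Mixing does better — 2×Q and 5×C: area 39 ≤ 39, yield 2·8 + 5·4 = 36.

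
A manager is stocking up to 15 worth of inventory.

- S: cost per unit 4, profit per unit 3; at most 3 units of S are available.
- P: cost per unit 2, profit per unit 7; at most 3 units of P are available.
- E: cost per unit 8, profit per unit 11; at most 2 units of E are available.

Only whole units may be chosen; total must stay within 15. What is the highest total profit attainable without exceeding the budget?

32

3×P and 1×E: cost 14 ≤ 15, profit 3·7 + 1·11 = 32.
2×S and 3×P: cost 14 ≤ 15, profit 2·3 + 3·7 = 27.
Best is 32.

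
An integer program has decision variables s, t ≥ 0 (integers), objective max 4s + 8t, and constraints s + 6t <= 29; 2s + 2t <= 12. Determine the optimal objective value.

40

Relaxing integrality, the LP optimum is 42.40 at (s,t) = (1.4, 4.6), which is not an integer point.
(s,t)=(2,4): 1·2+6·4=26≤29, 2·2+2·4=12≤12, objective 40.
(s,t)=(1,4): 1·1+6·4=25≤29, 2·1+2·4=10≤12, objective 36.
No feasible integer point exceeds 40.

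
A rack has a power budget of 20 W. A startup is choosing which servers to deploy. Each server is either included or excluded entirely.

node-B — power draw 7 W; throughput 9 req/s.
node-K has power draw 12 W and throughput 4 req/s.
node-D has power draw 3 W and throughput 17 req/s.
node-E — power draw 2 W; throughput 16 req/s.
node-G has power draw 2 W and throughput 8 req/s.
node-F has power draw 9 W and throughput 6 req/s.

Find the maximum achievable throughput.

50

Take node-B, node-D, node-E, and node-G: power draw 7 + 3 + 2 + 2 = 14 ≤ 20, throughput 9 + 17 + 16 + 8 = 50.
No other feasible combination does better.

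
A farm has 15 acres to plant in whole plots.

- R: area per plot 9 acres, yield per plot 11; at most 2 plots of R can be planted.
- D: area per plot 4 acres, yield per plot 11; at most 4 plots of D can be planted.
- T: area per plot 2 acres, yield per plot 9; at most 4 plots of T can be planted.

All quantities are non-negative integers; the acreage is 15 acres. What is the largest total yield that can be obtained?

1×D and 4×T: area 12 ≤ 15, yield 1·11 + 4·9 = 47.
2×D and 3×T: area 14 ≤ 15, yield 2·11 + 3·9 = 49.
Best is 49.

49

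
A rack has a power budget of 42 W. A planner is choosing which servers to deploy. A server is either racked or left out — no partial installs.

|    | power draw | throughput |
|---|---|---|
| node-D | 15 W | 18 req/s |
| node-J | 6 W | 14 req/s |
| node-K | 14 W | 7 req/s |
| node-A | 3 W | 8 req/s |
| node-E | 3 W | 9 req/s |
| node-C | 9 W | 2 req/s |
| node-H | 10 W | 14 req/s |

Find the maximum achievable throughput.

63

Allowing fractional choices, the relaxed optimum would be about 65.5, but servers are indivisible.
node-D + node-J + node-A + node-E + node-H: power draw 15 + 6 + 3 + 3 + 10 = 37 ≤ 42, throughput 18 + 14 + 8 + 9 + 14 = 63.
node-D + node-J + node-K + node-A + node-E: power draw 15 + 6 + 14 + 3 + 3 = 41 ≤ 42, throughput 18 + 14 + 7 + 8 + 9 = 56.
node-D + node-J + node-E + node-H: power draw 15 + 6 + 3 + 10 = 34 ≤ 42, throughput 18 + 14 + 9 + 14 = 55.
Best is node-D, node-J, node-A, node-E, and node-H with total throughput 63.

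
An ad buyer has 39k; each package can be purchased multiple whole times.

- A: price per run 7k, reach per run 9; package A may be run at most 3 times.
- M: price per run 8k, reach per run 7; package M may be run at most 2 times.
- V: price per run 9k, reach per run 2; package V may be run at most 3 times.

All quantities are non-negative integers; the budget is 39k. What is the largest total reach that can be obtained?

A has the best ratio (9/7); taking only A gives at most 3×9 = 27 (stopped by the supply cap of 3).
Mixing does better — 3×A and 2×M: price 37 ≤ 39, reach 3·9 + 2·7 = 41.

41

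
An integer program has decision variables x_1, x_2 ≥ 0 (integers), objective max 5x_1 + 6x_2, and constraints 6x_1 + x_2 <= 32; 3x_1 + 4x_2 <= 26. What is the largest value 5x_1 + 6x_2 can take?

40

(x_1,x_2)=(2,5): 6·2+1·5=17≤32, 3·2+4·5=26≤26, objective 40.
(x_1,x_2)=(3,4): 6·3+1·4=22≤32, 3·3+4·4=25≤26, objective 39.
(x_1,x_2)=(4,3): 6·4+1·3=27≤32, 3·4+4·3=24≤26, objective 38.
No feasible integer point exceeds 40.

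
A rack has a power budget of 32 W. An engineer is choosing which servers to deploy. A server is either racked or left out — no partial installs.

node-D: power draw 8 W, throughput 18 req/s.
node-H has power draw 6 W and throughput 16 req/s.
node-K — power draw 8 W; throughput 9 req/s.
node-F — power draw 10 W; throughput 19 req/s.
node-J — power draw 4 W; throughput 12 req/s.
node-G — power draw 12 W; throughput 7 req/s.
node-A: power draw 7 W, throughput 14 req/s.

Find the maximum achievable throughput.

67

Treat it as a binary knapsack problem.
node-D + node-H + node-F + node-A: power draw 8 + 6 + 10 + 7 = 31 ≤ 32, throughput 18 + 16 + 19 + 14 = 67.
node-D + node-F + node-J + node-A: power draw 8 + 10 + 4 + 7 = 29 ≤ 32, throughput 18 + 19 + 12 + 14 = 63.
node-D + node-H + node-F + node-J: power draw 8 + 6 + 10 + 4 = 28 ≤ 32, throughput 18 + 16 + 19 + 12 = 65.
Best is node-D, node-H, node-F, and node-A with total throughput 67.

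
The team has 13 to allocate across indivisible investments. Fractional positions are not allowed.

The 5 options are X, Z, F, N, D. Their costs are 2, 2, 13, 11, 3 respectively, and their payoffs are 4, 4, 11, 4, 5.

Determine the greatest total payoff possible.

Allowing fractional choices, the relaxed optimum would be about 18.1, but investments are indivisible.
X + Z + D: cost 2 + 2 + 3 = 7 ≤ 13, payoff 4 + 4 + 5 = 13.
F: cost 13 ≤ 13, payoff 11.
Best is X, Z, and D with total payoff 13.

13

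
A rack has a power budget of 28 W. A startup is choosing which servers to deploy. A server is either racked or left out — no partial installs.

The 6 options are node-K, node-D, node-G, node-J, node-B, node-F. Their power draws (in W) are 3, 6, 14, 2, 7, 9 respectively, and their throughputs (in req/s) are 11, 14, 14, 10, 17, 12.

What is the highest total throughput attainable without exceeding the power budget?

Allowing fractional choices, the relaxed optimum would be about 65.0, but servers are indivisible.
node-D + node-J + node-B + node-F: power draw 6 + 2 + 7 + 9 = 24 ≤ 28, throughput 14 + 10 + 17 + 12 = 53.
node-K + node-D + node-B + node-F: power draw 3 + 6 + 7 + 9 = 25 ≤ 28, throughput 11 + 14 + 17 + 12 = 54.
node-K + node-D + node-J + node-B + node-F: power draw 3 + 6 + 2 + 7 + 9 = 27 ≤ 28, throughput 11 + 14 + 10 + 17 + 12 = 64.
Best is node-K, node-D, node-J, node-B, and node-F with total throughput 64.

64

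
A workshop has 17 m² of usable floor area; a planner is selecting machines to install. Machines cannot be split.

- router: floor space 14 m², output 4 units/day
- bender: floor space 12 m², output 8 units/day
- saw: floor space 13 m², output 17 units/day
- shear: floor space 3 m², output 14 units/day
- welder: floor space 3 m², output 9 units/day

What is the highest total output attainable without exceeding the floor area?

31

saw + shear: floor space 13 + 3 = 16 ≤ 17, output 17 + 14 = 31.
shear + welder: floor space 3 + 3 = 6 ≤ 17, output 14 + 9 = 23.
saw + welder: floor space 13 + 3 = 16 ≤ 17, output 17 + 9 = 26.
Best is saw and shear with total output 31.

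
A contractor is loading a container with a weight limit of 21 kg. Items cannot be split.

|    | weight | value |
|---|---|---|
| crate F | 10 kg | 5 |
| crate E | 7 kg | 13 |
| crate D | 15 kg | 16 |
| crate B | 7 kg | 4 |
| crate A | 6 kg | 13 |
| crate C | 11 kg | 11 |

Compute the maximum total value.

30

Allowing fractional choices, the relaxed optimum would be about 34.5, but items are indivisible.
crate E + crate B + crate A: weight 7 + 7 + 6 = 20 ≤ 21, value 13 + 4 + 13 = 30.
crate E + crate A: weight 7 + 6 = 13 ≤ 21, value 13 + 13 = 26.
crate D + crate A: weight 15 + 6 = 21 ≤ 21, value 16 + 13 = 29.
Best is crate E, crate B, and crate A with total value 30.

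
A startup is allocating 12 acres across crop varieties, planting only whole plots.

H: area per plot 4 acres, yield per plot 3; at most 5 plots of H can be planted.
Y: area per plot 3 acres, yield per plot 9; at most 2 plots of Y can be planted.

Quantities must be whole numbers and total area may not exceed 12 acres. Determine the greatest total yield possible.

This is a bounded integer knapsack.
Take 1×H and 2×Y: area 10 ≤ 12, yield 1·3 + 2·9 = 21.
Y has the best ratio (9/3) and is taken to its limit of 2; remaining capacity is filled optimally with the others.

21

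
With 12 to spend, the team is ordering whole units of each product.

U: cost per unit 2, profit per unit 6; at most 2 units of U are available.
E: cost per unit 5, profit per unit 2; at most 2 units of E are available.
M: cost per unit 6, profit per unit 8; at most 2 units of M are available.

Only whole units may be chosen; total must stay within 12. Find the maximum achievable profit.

20

Take 2×U and 1×M: cost 10 ≤ 12, profit 2·6 + 1·8 = 20.
U has the best ratio (6/2) and is taken to its limit of 2; remaining capacity is filled optimally with the others.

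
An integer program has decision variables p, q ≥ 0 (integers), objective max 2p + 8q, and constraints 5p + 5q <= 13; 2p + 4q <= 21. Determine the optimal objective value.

The continuous relaxation peaks at (0, 2.6) with value 20.80; rounding to a feasible lattice point costs some objective.
(p,q)=(0,2): 5·0+5·2=10≤13, 2·0+4·2=8≤21, objective 16.
(p,q)=(1,1): 5·1+5·1=10≤13, 2·1+4·1=6≤21, objective 10.
(p,q)=(0,1): 5·0+5·1=5≤13, 2·0+4·1=4≤21, objective 8.
Maximum is 16 at (p,q)=(0,2).

16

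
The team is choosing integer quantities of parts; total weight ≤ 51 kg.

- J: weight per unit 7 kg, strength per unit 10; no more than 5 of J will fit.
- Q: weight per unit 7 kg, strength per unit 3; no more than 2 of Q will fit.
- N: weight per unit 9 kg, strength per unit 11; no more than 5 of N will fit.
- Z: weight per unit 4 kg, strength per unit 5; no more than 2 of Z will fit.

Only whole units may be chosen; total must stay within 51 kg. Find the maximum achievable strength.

4×J, 2×N, and 1×Z: weight 50 ≤ 51, strength 4·10 + 2·11 + 1·5 = 67.
5×J, 1×N, and 1×Z: weight 48 ≤ 51, strength 5·10 + 1·11 + 1·5 = 66.
Best is 67.

67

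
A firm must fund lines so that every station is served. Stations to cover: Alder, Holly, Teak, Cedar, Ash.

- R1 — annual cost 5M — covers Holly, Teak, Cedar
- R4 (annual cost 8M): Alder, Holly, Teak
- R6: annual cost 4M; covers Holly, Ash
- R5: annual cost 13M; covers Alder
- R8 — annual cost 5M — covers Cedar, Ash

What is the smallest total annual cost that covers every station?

Choose R4 and R8: together they cover Alder, Holly, Teak, Cedar, Ash — every station.
Total annual cost: 8 + 5 = 13.

13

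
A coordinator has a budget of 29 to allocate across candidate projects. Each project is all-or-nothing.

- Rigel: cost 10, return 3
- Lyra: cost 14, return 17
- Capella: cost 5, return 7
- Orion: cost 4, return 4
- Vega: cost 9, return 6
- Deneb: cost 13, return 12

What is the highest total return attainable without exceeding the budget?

30

Take Lyra, Capella, and Vega: cost 14 + 5 + 9 = 28 ≤ 29, return 17 + 7 + 6 = 30.
No other feasible combination does better.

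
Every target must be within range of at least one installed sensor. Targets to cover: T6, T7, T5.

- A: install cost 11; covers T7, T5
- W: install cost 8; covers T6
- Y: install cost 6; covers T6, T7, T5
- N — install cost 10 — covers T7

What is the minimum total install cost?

6

This is an integer covering problem.
Y alone covers T6, T7, T5 — every target.
Total install cost: 6.
No cover costs less than 6.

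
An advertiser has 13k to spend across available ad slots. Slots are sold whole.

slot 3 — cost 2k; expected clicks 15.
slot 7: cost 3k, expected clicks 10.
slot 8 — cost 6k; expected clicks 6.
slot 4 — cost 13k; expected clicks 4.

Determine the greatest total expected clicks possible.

This is an integer program with binary decision variables.
Allowing fractional choices, the relaxed optimum would be about 31.6, but ad slots are indivisible.
slot 3 + slot 7: cost 2 + 3 = 5 ≤ 13, expected clicks 15 + 10 = 25.
slot 3 + slot 7 + slot 8: cost 2 + 3 + 6 = 11 ≤ 13, expected clicks 15 + 10 + 6 = 31.
slot 3 + slot 8: cost 2 + 6 = 8 ≤ 13, expected clicks 15 + 6 = 21.
Best is slot 3, slot 7, and slot 8 with total expected clicks 31.

31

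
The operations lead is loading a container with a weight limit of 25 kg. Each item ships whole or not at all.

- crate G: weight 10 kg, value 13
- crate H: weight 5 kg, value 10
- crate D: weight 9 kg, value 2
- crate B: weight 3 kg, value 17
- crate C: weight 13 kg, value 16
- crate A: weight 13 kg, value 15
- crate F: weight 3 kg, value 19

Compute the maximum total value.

Treat it as a binary knapsack problem.
Allowing fractional choices, the relaxed optimum would be about 63.9, but items are indivisible.
crate H + crate B + crate C + crate F: weight 5 + 3 + 13 + 3 = 24 ≤ 25, value 10 + 17 + 16 + 19 = 62.
crate H + crate B + crate A + crate F: weight 5 + 3 + 13 + 3 = 24 ≤ 25, value 10 + 17 + 15 + 19 = 61.
Best is crate H, crate B, crate C, and crate F with total value 62.

62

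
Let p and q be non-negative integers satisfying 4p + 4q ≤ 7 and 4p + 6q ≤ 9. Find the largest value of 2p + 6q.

6

(p,q)=(0,1) is feasible, giving 6.
(p,q)=(1,0) is feasible, giving 2.
(p,q)=(0,0) is feasible, giving 0.
The best lattice point is (0,1), giving 6.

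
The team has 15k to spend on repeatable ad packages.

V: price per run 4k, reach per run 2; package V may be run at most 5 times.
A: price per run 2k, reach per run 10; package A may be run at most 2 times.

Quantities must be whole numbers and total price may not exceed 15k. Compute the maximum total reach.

1×V and 2×A: price 8 ≤ 15, reach 1·2 + 2·10 = 22.
2×V and 2×A: price 12 ≤ 15, reach 2·2 + 2·10 = 24.
Best is 24.

24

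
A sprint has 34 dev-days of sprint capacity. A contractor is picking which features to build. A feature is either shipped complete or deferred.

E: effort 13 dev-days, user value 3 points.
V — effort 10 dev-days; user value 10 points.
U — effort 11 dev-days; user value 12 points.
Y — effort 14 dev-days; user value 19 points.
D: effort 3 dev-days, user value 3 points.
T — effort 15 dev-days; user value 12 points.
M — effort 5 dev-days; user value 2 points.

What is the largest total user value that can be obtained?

Allowing fractional choices, the relaxed optimum would be about 40.0, but features are indivisible.
U + Y + D + M: effort 11 + 14 + 3 + 5 = 33 ≤ 34, user value 12 + 19 + 3 + 2 = 36.
U + Y + D: effort 11 + 14 + 3 = 28 ≤ 34, user value 12 + 19 + 3 = 34.
Best is U, Y, D, and M with total user value 36.

36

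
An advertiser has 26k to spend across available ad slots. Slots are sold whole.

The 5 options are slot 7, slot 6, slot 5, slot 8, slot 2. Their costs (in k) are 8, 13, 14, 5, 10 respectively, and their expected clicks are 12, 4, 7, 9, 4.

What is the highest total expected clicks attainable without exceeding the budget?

Allowing fractional choices, the relaxed optimum would be about 27.5, but ad slots are indivisible.
slot 7 + slot 8: cost 8 + 5 = 13 ≤ 26, expected clicks 12 + 9 = 21.
slot 7 + slot 6 + slot 8: cost 8 + 13 + 5 = 26 ≤ 26, expected clicks 12 + 4 + 9 = 25.
slot 7 + slot 8 + slot 2: cost 8 + 5 + 10 = 23 ≤ 26, expected clicks 12 + 9 + 4 = 25.
The maximum expected clicks is 25; one optimal choice is slot 7, slot 8, and slot 2.

25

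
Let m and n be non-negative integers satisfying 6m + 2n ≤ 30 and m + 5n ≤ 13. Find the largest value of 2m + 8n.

The continuous relaxation peaks at (4.43, 1.71) with value 22.57; rounding to a feasible lattice point costs some objective.
(m,n)=(3,2): 6·3+2·2=22≤30, 1·3+5·2=13≤13, objective 22.
(m,n)=(2,2): 6·2+2·2=16≤30, 1·2+5·2=12≤13, objective 20.
(m,n)=(4,1): 6·4+2·1=26≤30, 1·4+5·1=9≤13, objective 16.
The best lattice point is (3,2), giving 22.

22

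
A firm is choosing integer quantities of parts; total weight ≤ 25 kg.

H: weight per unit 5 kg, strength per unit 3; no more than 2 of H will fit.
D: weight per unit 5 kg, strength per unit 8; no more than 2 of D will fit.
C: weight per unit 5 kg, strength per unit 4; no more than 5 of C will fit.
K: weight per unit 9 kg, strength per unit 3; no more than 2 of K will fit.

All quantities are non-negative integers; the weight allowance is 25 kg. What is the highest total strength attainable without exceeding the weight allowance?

28

D has the best ratio (8/5); taking only D gives at most 2×8 = 16 (stopped by the supply cap of 2).
Mixing does better — 2×D and 3×C: weight 25 ≤ 25, strength 2·8 + 3·4 = 28.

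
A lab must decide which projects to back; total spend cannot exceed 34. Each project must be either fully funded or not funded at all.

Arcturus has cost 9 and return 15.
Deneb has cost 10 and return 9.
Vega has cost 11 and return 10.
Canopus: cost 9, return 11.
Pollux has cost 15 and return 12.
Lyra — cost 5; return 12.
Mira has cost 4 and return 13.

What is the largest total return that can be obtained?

Allowing fractional choices, the relaxed optimum would be about 57.4, but projects are indivisible.
Arcturus + Canopus + Lyra + Mira: cost 9 + 9 + 5 + 4 = 27 ≤ 34, return 15 + 11 + 12 + 13 = 51.
Arcturus + Vega + Lyra + Mira: cost 9 + 11 + 5 + 4 = 29 ≤ 34, return 15 + 10 + 12 + 13 = 50.
Arcturus + Pollux + Lyra + Mira: cost 9 + 15 + 5 + 4 = 33 ≤ 34, return 15 + 12 + 12 + 13 = 52.
Best is Arcturus, Pollux, Lyra, and Mira with total return 52.

52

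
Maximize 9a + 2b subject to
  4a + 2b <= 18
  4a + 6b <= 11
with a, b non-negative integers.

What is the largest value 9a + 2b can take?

The continuous relaxation peaks at (2.75, 0) with value 24.75; rounding to a feasible lattice point costs some objective.
(a,b)=(2,0): 4·2+2·0=8≤18, 4·2+6·0=8≤11, objective 18.
(a,b)=(1,1): 4·1+2·1=6≤18, 4·1+6·1=10≤11, objective 11.
(a,b)=(1,0): 4·1+2·0=4≤18, 4·1+6·0=4≤11, objective 9.
No feasible integer point exceeds 18.

18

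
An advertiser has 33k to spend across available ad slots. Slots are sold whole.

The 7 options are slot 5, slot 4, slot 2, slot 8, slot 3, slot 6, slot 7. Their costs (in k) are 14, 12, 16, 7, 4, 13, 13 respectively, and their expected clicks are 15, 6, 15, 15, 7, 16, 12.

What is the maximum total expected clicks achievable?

Allowing fractional choices, the relaxed optimum would be about 47.6, but ad slots are indivisible.
slot 8 + slot 6 + slot 7: cost 7 + 13 + 13 = 33 ≤ 33, expected clicks 15 + 16 + 12 = 43.
slot 8 + slot 3 + slot 6: cost 7 + 4 + 13 = 24 ≤ 33, expected clicks 15 + 7 + 16 = 38.
Best is slot 8, slot 6, and slot 7 with total expected clicks 43.

43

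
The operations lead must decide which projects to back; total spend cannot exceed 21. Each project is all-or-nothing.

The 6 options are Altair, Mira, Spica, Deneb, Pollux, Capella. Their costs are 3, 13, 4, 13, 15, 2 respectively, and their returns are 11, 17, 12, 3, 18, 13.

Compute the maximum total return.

43

Altair + Pollux + Capella: cost 3 + 15 + 2 = 20 ≤ 21, return 11 + 18 + 13 = 42.
Spica + Pollux + Capella: cost 4 + 15 + 2 = 21 ≤ 21, return 12 + 18 + 13 = 43.
Mira + Spica + Capella: cost 13 + 4 + 2 = 19 ≤ 21, return 17 + 12 + 13 = 42.
Best is Spica, Pollux, and Capella with total return 43.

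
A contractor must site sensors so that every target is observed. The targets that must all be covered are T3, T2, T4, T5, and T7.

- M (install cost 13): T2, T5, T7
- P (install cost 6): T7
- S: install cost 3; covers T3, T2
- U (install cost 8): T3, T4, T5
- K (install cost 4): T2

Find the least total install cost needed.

Choose P, S, and U: together they cover T3, T2, T4, T5, T7 — every target.
Total install cost: 6 + 3 + 8 = 17.
No cover costs less than 17.

17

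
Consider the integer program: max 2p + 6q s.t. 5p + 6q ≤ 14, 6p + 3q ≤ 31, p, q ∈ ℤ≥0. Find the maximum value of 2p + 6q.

12

The continuous relaxation peaks at (0, 2.33) with value 14.00; rounding to a feasible lattice point costs some objective.
(p,q)=(0,2): 5·0+6·2=12≤14, 6·0+3·2=6≤31, objective 12.
(p,q)=(1,1): 5·1+6·1=11≤14, 6·1+3·1=9≤31, objective 8.
(p,q)=(0,1): 5·0+6·1=6≤14, 6·0+3·1=3≤31, objective 6.
No feasible integer point exceeds 12.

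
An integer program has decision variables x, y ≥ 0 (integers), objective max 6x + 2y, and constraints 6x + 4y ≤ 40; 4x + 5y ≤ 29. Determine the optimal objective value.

38

Relaxing integrality, the LP optimum is 40.00 at (x,y) = (6.67, 0), which is not an integer point.
(x,y)=(6,1): 6·6+4·1=40≤40, 4·6+5·1=29≤29, objective 38.
(x,y)=(6,0): 6·6+4·0=36≤40, 4·6+5·0=24≤29, objective 36.
(x,y)=(5,1): 6·5+4·1=34≤40, 4·5+5·1=25≤29, objective 32.
Maximum is 38 at (x,y)=(6,1).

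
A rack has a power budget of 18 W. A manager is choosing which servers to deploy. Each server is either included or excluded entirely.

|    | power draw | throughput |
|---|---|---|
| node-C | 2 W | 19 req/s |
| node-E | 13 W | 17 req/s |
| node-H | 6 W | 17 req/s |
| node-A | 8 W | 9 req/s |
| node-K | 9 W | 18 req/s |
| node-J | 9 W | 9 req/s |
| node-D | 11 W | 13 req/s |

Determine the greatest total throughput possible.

54

node-C + node-H + node-J: power draw 2 + 6 + 9 = 17 ≤ 18, throughput 19 + 17 + 9 = 45.
node-C + node-H + node-A: power draw 2 + 6 + 8 = 16 ≤ 18, throughput 19 + 17 + 9 = 45.
node-C + node-H + node-K: power draw 2 + 6 + 9 = 17 ≤ 18, throughput 19 + 17 + 18 = 54.
Best is node-C, node-H, and node-K with total throughput 54.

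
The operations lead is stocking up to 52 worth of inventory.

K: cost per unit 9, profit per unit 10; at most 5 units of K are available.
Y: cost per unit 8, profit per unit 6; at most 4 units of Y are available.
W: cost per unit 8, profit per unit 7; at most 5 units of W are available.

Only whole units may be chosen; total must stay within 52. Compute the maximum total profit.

54

4×K and 2×W: cost 52 ≤ 52, profit 4·10 + 2·7 = 54.
4×K, 1×Y, and 1×W: cost 52 ≤ 52, profit 4·10 + 1·6 + 1·7 = 53.
Best is 54.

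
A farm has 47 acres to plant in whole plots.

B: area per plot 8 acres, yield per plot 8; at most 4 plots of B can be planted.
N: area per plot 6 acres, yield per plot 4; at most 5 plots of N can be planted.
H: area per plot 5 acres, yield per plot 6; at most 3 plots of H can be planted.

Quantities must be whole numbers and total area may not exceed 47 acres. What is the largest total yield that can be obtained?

This is a bounded integer knapsack.
Take 4×B and 3×H: area 47 ≤ 47, yield 4·8 + 3·6 = 50.
H has the best ratio (6/5) and is taken to its limit of 3; remaining capacity is filled optimally with the others.

50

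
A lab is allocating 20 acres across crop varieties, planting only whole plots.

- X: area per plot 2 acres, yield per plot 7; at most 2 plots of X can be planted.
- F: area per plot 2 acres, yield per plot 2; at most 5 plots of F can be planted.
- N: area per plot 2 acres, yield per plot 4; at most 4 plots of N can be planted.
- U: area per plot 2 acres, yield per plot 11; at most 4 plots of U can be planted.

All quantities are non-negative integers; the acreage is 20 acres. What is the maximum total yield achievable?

74

Take 2×X, 4×N, and 4×U: area 20 ≤ 20, yield 2·7 + 4·4 + 4·11 = 74.
U has the best ratio (11/2) and is taken to its limit of 4; remaining capacity is filled optimally with the others.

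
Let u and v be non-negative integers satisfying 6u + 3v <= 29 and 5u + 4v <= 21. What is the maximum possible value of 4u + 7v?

(u,v)=(0,5) is feasible, giving 35.
(u,v)=(1,4) is feasible, giving 32.
No feasible integer point exceeds 35.

35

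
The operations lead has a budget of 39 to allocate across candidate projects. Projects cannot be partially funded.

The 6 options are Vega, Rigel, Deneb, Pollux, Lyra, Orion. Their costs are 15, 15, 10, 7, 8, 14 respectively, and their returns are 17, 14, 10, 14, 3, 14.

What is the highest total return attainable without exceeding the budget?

45

Allowing fractional choices, the relaxed optimum would be about 48.0, but projects are indivisible.
Vega + Rigel + Pollux: cost 15 + 15 + 7 = 37 ≤ 39, return 17 + 14 + 14 = 45.
Vega + Pollux + Orion: cost 15 + 7 + 14 = 36 ≤ 39, return 17 + 14 + 14 = 45.
Rigel + Pollux + Orion: cost 15 + 7 + 14 = 36 ≤ 39, return 14 + 14 + 14 = 42.
The maximum return is 45; one optimal choice is Vega, Pollux, and Orion.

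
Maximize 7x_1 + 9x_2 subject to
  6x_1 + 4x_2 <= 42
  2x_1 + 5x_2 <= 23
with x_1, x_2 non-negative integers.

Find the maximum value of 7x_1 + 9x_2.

55

(x_1,x_2)=(4,3) is feasible, giving 55.
(x_1,x_2)=(5,2) is feasible, giving 53.
No feasible integer point exceeds 55.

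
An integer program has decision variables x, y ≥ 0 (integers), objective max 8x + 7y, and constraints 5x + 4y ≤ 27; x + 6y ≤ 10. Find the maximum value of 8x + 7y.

40

(x,y)=(5,0): 5·5+4·0=25≤27, 1·5+6·0=5≤10, objective 40.
(x,y)=(4,1): 5·4+4·1=24≤27, 1·4+6·1=10≤10, objective 39.
(x,y)=(4,0): 5·4+4·0=20≤27, 1·4+6·0=4≤10, objective 32.
(x,y)=(3,1): 5·3+4·1=19≤27, 1·3+6·1=9≤10, objective 31.
No feasible integer point exceeds 40.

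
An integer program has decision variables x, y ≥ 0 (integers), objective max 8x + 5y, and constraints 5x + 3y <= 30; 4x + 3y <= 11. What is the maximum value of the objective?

Relaxing integrality, the LP optimum is 22.00 at (x,y) = (2.75, 0), which is not an integer point.
(x,y)=(2,1): 5·2+3·1=13≤30, 4·2+3·1=11≤11, objective 21.
(x,y)=(1,2): 5·1+3·2=11≤30, 4·1+3·2=10≤11, objective 18.
The best lattice point is (2,1), giving 21.

21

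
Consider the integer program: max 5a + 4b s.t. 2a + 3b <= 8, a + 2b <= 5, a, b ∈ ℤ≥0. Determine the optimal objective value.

(a,b)=(4,0): 2·4+3·0=8≤8, 1·4+2·0=4≤5, objective 20.
(a,b)=(3,0): 2·3+3·0=6≤8, 1·3+2·0=3≤5, objective 15.
Maximum is 20 at (a,b)=(4,0).

20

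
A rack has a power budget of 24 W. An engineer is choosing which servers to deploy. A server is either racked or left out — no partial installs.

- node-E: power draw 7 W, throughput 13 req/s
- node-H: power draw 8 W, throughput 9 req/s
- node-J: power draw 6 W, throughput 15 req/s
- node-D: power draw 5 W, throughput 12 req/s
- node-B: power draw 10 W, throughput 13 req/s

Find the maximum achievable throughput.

41

node-E + node-J + node-D: power draw 7 + 6 + 5 = 18 ≤ 24, throughput 13 + 15 + 12 = 40.
node-J + node-D + node-B: power draw 6 + 5 + 10 = 21 ≤ 24, throughput 15 + 12 + 13 = 40.
node-E + node-J + node-B: power draw 7 + 6 + 10 = 23 ≤ 24, throughput 13 + 15 + 13 = 41.
Best is node-E, node-J, and node-B with total throughput 41.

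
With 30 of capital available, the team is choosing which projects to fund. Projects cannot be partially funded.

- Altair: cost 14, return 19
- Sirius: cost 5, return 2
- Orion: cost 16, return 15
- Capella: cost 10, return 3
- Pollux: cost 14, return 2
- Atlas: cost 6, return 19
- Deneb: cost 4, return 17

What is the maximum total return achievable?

This is a 0-1 knapsack instance.
Allowing fractional choices, the relaxed optimum would be about 60.6, but projects are indivisible.
Altair + Atlas + Deneb: cost 14 + 6 + 4 = 24 ≤ 30, return 19 + 19 + 17 = 55.
Orion + Atlas + Deneb: cost 16 + 6 + 4 = 26 ≤ 30, return 15 + 19 + 17 = 51.
Altair + Sirius + Atlas + Deneb: cost 14 + 5 + 6 + 4 = 29 ≤ 30, return 19 + 2 + 19 + 17 = 57.
Best is Altair, Sirius, Atlas, and Deneb with total return 57.

57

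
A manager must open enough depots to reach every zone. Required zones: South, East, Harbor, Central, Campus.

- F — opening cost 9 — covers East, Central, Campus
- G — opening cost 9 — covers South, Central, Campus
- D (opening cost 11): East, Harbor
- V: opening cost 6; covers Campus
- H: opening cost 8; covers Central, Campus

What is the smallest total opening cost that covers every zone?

20

The greedy cost-per-new-zone heuristic would pick F, G, and D for 29, but a cheaper cover exists.
Choose G and D: together they cover South, East, Harbor, Central, Campus — every zone.
Total opening cost: 9 + 11 = 20.
No cover costs less than 20.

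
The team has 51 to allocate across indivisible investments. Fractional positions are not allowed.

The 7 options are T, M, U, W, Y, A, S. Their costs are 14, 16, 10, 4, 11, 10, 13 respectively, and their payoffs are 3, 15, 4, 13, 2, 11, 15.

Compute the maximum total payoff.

54

This is a 0-1 knapsack instance.
Allowing fractional choices, the relaxed optimum would be about 57.2, but investments are indivisible.
M + W + A + S: cost 16 + 4 + 10 + 13 = 43 ≤ 51, payoff 15 + 13 + 11 + 15 = 54.
M + U + W + S: cost 16 + 10 + 4 + 13 = 43 ≤ 51, payoff 15 + 4 + 13 + 15 = 47.
T + M + W + S: cost 14 + 16 + 4 + 13 = 47 ≤ 51, payoff 3 + 15 + 13 + 15 = 46.
Best is M, W, A, and S with total payoff 54.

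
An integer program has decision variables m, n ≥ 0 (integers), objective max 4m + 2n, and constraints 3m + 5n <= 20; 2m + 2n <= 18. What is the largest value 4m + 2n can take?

24

(m,n)=(6,0) is feasible, giving 24.
(m,n)=(5,1) is feasible, giving 22.
(m,n)=(5,0) is feasible, giving 20.
The best lattice point is (6,0), giving 24.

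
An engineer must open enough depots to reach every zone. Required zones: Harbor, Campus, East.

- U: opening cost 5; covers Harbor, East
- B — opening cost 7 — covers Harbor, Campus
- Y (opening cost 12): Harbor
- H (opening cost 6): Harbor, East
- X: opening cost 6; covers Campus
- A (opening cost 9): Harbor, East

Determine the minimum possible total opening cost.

Choose U and X: together they cover Harbor, Campus, East — every zone.
Total opening cost: 5 + 6 = 11.
No cover costs less than 11.

11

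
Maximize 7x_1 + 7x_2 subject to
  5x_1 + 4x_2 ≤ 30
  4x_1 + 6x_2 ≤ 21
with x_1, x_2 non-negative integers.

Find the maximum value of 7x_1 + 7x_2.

Relaxing integrality, the LP optimum is 36.75 at (x_1,x_2) = (5.25, 0), which is not an integer point.
(x_1,x_2)=(5,0): 5·5+4·0=25≤30, 4·5+6·0=20≤21, objective 35.
(x_1,x_2)=(4,0): 5·4+4·0=20≤30, 4·4+6·0=16≤21, objective 28.
No feasible integer point exceeds 35.

35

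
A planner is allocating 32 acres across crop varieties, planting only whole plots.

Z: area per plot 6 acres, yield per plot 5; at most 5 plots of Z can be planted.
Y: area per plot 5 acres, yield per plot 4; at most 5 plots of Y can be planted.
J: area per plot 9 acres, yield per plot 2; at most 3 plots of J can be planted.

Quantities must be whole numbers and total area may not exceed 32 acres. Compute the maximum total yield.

2×Z and 4×Y: area 32 ≤ 32, yield 2·5 + 4·4 = 26.
1×Z and 5×Y: area 31 ≤ 32, yield 1·5 + 5·4 = 25.
Best is 26.

26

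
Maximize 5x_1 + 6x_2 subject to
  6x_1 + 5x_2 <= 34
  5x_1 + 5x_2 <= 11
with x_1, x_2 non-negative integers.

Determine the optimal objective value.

(x_1,x_2)=(0,2): 6·0+5·2=10≤34, 5·0+5·2=10≤11, objective 12.
(x_1,x_2)=(1,1): 6·1+5·1=11≤34, 5·1+5·1=10≤11, objective 11.
(x_1,x_2)=(0,1): 6·0+5·1=5≤34, 5·0+5·1=5≤11, objective 6.
Maximum is 12 at (x_1,x_2)=(0,2).

12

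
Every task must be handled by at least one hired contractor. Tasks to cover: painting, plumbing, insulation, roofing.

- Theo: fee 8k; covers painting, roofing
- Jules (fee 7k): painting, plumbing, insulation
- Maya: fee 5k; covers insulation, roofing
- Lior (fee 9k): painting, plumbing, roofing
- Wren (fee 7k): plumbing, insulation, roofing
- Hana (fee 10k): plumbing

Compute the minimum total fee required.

Choose Jules and Maya: together they cover painting, plumbing, insulation, roofing — every task.
Total fee: 7 + 5 = 12.

12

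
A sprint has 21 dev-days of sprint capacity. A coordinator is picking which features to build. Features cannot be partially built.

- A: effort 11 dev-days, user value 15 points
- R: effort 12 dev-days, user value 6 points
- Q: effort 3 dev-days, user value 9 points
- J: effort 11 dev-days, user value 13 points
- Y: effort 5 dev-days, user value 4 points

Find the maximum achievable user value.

28

Allowing fractional choices, the relaxed optimum would be about 32.3, but features are indivisible.
A + Q: effort 11 + 3 = 14 ≤ 21, user value 15 + 9 = 24.
Q + J + Y: effort 3 + 11 + 5 = 19 ≤ 21, user value 9 + 13 + 4 = 26.
A + Q + Y: effort 11 + 3 + 5 = 19 ≤ 21, user value 15 + 9 + 4 = 28.
Best is A, Q, and Y with total user value 28.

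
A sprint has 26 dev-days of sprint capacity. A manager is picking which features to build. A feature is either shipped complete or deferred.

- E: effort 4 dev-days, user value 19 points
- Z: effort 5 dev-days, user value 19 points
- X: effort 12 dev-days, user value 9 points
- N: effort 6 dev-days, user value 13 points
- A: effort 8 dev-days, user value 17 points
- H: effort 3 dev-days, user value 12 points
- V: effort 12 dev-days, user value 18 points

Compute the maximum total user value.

80

Take E, Z, N, A, and H: effort 4 + 5 + 6 + 8 + 3 = 26 ≤ 26, user value 19 + 19 + 13 + 17 + 12 = 80.
No other feasible combination does better.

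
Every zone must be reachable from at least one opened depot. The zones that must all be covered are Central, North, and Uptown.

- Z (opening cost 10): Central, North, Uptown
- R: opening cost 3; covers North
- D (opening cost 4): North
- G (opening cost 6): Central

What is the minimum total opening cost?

Z alone covers Central, North, Uptown — every zone.
Total opening cost: 10.

10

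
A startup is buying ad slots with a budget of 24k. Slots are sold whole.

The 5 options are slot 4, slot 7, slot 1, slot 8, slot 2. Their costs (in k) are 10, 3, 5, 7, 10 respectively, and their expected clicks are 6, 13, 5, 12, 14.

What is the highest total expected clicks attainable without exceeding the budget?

39

slot 7 + slot 8 + slot 2: cost 3 + 7 + 10 = 20 ≤ 24, expected clicks 13 + 12 + 14 = 39.
slot 4 + slot 7 + slot 2: cost 10 + 3 + 10 = 23 ≤ 24, expected clicks 6 + 13 + 14 = 33.
Best is slot 7, slot 8, and slot 2 with total expected clicks 39.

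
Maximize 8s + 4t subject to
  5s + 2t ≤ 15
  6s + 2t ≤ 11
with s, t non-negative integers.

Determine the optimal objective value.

20

Relaxing integrality, the LP optimum is 22.00 at (s,t) = (0, 5.5), which is not an integer point.
(s,t)=(0,5): 5·0+2·5=10≤15, 6·0+2·5=10≤11, objective 20.
(s,t)=(0,4): 5·0+2·4=8≤15, 6·0+2·4=8≤11, objective 16.
Maximum is 20 at (s,t)=(0,5).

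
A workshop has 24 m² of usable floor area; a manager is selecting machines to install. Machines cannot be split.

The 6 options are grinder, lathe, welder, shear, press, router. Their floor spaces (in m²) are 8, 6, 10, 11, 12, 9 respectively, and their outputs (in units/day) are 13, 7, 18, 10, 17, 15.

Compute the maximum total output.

38

Treat it as a binary knapsack problem.
Take grinder, lathe, and welder: floor space 8 + 6 + 10 = 24 ≤ 24, output 13 + 7 + 18 = 38.
No other feasible combination does better.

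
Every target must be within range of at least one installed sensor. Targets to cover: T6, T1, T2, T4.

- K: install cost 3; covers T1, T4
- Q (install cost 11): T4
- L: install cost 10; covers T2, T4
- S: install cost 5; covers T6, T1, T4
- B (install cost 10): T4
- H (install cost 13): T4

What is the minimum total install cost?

15

The greedy cost-per-new-target heuristic would pick K, S, and L for 18, but a cheaper cover exists.
Choose L and S: together they cover T6, T1, T2, T4 — every target.
Total install cost: 10 + 5 = 15.
No cover costs less than 15.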